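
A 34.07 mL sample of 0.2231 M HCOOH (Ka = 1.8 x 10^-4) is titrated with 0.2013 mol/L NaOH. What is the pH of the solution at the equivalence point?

n(HCOOH) = 0.2231 x 0.03407 = 0.007601 mol; V(NaOH) at equivalence = 0.007601/0.2013 = 0.03776 L.
At equivalence all the acid is converted to HCOO-; total volume = 0.03407 + 0.03776 = 0.07183 L, so [HCOO-] = 0.007601/0.07183 = 0.1058 M.
Kb = Kw/Ka = 1.0e-14 / 1.8 x 10^-4 = 5.56e-11.
[OH^-] = sqrt(Kb x [HCOO-]) = sqrt(5.56e-11 x 0.1058) = 2.42e-6 M.
pOH = 5.62, so pH = 14.00 - 5.62 = 8.38.

8.38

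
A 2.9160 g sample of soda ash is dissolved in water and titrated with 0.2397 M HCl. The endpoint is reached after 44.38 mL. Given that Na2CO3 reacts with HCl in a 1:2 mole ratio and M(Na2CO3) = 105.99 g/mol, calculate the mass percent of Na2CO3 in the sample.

n(HCl) = 0.2397 x 0.04438 = 0.01064 mol.
n(Na2CO3) = 0.01064 / 2 = 0.005319 mol.
mass of Na2CO3 = 0.005319 x 105.99 = 0.5638 g.
% purity = 0.5638 / 2.9160 x 100 = 19.3%.

19.3%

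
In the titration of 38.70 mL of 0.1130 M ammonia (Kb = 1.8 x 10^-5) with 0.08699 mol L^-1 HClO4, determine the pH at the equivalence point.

n(NH3) = 0.1130 x 0.03870 = 0.004373 mol; V(HClO4) at equivalence = 0.004373/0.08699 = 0.05027 L.
At equivalence the base is fully converted to NH4+; total volume = 0.08897 L, so [NH4+] = 0.004373/0.08897 = 0.04915 M.
Ka(NH4+) = Kw/Kb = 1.0e-14 / 1.8 x 10^-5 = 5.56e-10.
[H^+] = sqrt(Ka x [NH4+]) = sqrt(5.56e-10 x 0.04915) = 5.23e-6 M.
pH = -log(5.23e-6) = 5.28.

5.28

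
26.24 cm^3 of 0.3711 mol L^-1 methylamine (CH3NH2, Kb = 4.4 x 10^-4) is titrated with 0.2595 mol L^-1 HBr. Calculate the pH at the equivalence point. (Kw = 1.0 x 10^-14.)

n(CH3NH2) = 0.3711 x 0.02624 = 0.009738 mol; V(HBr) at equivalence = 0.009738/0.2595 = 0.03752 L.
At equivalence the base is fully converted to CH3NH3+; total volume = 0.06376 L, so [CH3NH3+] = 0.009738/0.06376 = 0.1527 M.
Ka(CH3NH3+) = Kw/Kb = 1.0e-14 / 4.4 x 10^-4 = 2.27e-11.
[H^+] = sqrt(Ka x [CH3NH3+]) = sqrt(2.27e-11 x 0.1527) = 1.86e-6 M.
pH = -log(1.86e-6) = 5.73.

5.73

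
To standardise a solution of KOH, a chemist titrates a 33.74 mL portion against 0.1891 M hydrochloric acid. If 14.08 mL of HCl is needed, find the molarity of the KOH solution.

n(HCl) delivered = 0.1891 x 0.01408 = 0.002663 mol.
For a 1:1 reaction, n(KOH) = 0.002663 mol.
[KOH] = 0.002663 mol / 0.03374 L = 0.0789 M.

0.0789 M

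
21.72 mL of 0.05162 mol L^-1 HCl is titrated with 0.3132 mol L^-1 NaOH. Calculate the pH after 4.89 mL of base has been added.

n(acid) = 0.05162 x 0.02172 = 0.001121 mol; n(NaOH) added = 0.3132 x 0.004890 = 0.001532 mol.
Base is in excess by 0.001532 - 0.001121 = 0.0004104 mol in a total volume of 0.02661 L.
[OH^-] = 0.0004104/0.02661 = 0.01542 M, so pOH = 1.81 and pH = 14.00 - 1.81 = 12.19.

12.19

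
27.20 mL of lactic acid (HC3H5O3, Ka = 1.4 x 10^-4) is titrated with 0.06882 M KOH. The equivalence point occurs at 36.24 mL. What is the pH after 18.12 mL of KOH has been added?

3.85

18.12 mL is exactly half the equivalence volume (36.24/2), i.e. the half-equivalence point.
There, n(HA) = n(A^-), so pH = pKa = -log(1.4 x 10^-4) = 3.85.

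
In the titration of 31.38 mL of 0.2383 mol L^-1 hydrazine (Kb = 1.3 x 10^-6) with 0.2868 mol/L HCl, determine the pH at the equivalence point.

4.50

n(N2H4) = 0.2383 x 0.03138 = 0.007478 mol; V(HCl) at equivalence = 0.007478/0.2868 = 0.02607 L.
At equivalence the base is fully converted to N2H5+; total volume = 0.05745 L, so [N2H5+] = 0.007478/0.05745 = 0.1302 M.
Ka(N2H5+) = Kw/Kb = 1.0e-14 / 1.3 x 10^-6 = 7.69e-9.
[H^+] = sqrt(Ka x [N2H5+]) = sqrt(7.69e-9 x 0.1302) = 3.16e-5 M.
pH = -log(3.16e-5) = 4.50.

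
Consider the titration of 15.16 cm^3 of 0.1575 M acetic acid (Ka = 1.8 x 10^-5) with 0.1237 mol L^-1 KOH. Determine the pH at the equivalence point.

8.79

n(CH3COOH) = 0.1575 x 0.01516 = 0.002388 mol; V(KOH) at equivalence = 0.002388/0.1237 = 0.01930 L.
At equivalence all the acid is converted to CH3COO-; total volume = 0.01516 + 0.01930 = 0.03446 L, so [CH3COO-] = 0.002388/0.03446 = 0.06928 M.
Kb = Kw/Ka = 1.0e-14 / 1.8 x 10^-5 = 5.56e-10.
[OH^-] = sqrt(Kb x [CH3COO-]) = sqrt(5.56e-10 x 0.06928) = 6.20e-6 M.
pOH = 5.21, so pH = 14.00 - 5.21 = 8.79.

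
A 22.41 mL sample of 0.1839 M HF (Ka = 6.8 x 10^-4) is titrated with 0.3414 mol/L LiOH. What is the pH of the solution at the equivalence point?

n(HF) = 0.1839 x 0.02241 = 0.004121 mol; V(LiOH) at equivalence = 0.004121/0.3414 = 0.01207 L.
At equivalence all the acid is converted to F-; total volume = 0.02241 + 0.01207 = 0.03448 L, so [F-] = 0.004121/0.03448 = 0.1195 M.
Kb = Kw/Ka = 1.0e-14 / 6.8 x 10^-4 = 1.47e-11.
[OH^-] = sqrt(Kb x [F-]) = sqrt(1.47e-11 x 0.1195) = 1.33e-6 M.
pOH = 5.88, so pH = 14.00 - 5.88 = 8.12.

8.12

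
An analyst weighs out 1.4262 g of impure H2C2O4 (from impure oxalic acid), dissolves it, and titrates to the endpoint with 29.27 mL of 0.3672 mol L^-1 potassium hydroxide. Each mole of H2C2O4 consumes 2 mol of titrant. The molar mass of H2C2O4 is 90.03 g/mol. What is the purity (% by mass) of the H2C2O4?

n(KOH) = 0.3672 x 0.02927 = 0.01075 mol.
n(H2C2O4) = 0.01075 / 2 = 0.005374 mol.
mass of H2C2O4 = 0.005374 x 90.03 = 0.4838 g.
% purity = 0.4838 / 1.4262 x 100 = 33.9%.

33.9%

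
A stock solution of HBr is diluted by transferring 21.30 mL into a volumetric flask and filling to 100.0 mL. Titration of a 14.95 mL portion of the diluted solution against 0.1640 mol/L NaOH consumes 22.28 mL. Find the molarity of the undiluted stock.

1.15 M

n(NaOH) = 0.1640 x 0.02228 = 0.003654 mol.
n(HBr) in the aliquot = 0.003654 mol.
[diluted HBr] = 0.003654 / 0.01495 = 0.2444 M.
Dilution factor = 100.0/21.30 = 4.695, so [stock] = 0.2444 x 4.695 = 1.15 M.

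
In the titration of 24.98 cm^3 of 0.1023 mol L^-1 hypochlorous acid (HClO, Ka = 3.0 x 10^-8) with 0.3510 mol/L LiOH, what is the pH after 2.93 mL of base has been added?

7.35

Initial n(HClO) = 0.1023 x 0.02498 = 0.002555 mol.
n(LiOH) added = 0.3510 x 0.002930 = 0.001028 mol, converting that many moles of HClO to ClO-.
Remaining n(HClO) = 0.001527 mol; n(ClO-) = 0.001028 mol.
By Henderson-Hasselbalch, pH = pKa + log([A^-]/[HA]) = 7.52 + log(0.001028/0.001527) = 7.52 + (-0.17) = 7.35.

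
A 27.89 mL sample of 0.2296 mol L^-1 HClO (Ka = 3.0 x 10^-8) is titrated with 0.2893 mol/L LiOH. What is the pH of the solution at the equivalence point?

n(HClO) = 0.2296 x 0.02789 = 0.006404 mol; V(LiOH) at equivalence = 0.006404/0.2893 = 0.02213 L.
At equivalence all the acid is converted to ClO-; total volume = 0.02789 + 0.02213 = 0.05002 L, so [ClO-] = 0.006404/0.05002 = 0.1280 M.
Kb = Kw/Ka = 1.0e-14 / 3.0 x 10^-8 = 3.33e-7.
[OH^-] = sqrt(Kb x [ClO-]) = sqrt(3.33e-7 x 0.1280) = 0.000207 M.
pOH = 3.68, so pH = 14.00 - 3.68 = 10.32.

10.32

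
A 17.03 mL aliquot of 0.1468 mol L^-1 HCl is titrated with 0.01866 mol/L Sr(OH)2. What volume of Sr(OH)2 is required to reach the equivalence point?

n(HCl) = 0.1468 mol/L x 0.01703 L = 0.002500 mol.
The neutralisation is 2 HCl : 1 Sr(OH)2, so n(Sr(OH)2) = 0.002500 x 1/2 = 0.001250 mol.
V(Sr(OH)2) = 0.001250 / 0.01866 = 0.06699 L = 67.0 mL.

67.0 mL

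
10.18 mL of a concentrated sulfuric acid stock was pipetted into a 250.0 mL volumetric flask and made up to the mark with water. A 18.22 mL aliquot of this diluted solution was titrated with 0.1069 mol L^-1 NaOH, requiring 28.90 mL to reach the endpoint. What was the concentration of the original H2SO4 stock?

2.08 M

n(NaOH) = 0.1069 x 0.02890 = 0.003089 mol.
n(H2SO4) in the aliquot = 0.003089 x 1/2 = 0.001545 mol.
[diluted H2SO4] = 0.001545 / 0.01822 = 0.08478 M.
Dilution factor = 250.0/10.18 = 24.56, so [stock] = 0.08478 x 24.56 = 2.08 M.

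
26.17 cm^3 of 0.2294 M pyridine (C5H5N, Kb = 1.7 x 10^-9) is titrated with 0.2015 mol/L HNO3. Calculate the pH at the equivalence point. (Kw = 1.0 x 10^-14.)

3.10

n(C5H5N) = 0.2294 x 0.02617 = 0.006003 mol; V(HNO3) at equivalence = 0.006003/0.2015 = 0.02979 L.
At equivalence the base is fully converted to C5H5NH+; total volume = 0.05596 L, so [C5H5NH+] = 0.006003/0.05596 = 0.1073 M.
Ka(C5H5NH+) = Kw/Kb = 1.0e-14 / 1.7 x 10^-9 = 5.88e-6.
[H^+] = sqrt(Ka x [C5H5NH+]) = sqrt(5.88e-6 x 0.1073) = 0.000794 M.
pH = -log(0.000794) = 3.10.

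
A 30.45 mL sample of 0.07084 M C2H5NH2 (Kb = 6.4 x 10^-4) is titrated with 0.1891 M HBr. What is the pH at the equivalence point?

n(C2H5NH2) = 0.07084 x 0.03045 = 0.002157 mol; V(HBr) at equivalence = 0.002157/0.1891 = 0.01141 L.
At equivalence the base is fully converted to C2H5NH3+; total volume = 0.04186 L, so [C2H5NH3+] = 0.002157/0.04186 = 0.05153 M.
Ka(C2H5NH3+) = Kw/Kb = 1.0e-14 / 6.4 x 10^-4 = 1.56e-11.
[H^+] = sqrt(Ka x [C2H5NH3+]) = sqrt(1.56e-11 x 0.05153) = 8.97e-7 M.
pH = -log(8.97e-7) = 6.05.

6.05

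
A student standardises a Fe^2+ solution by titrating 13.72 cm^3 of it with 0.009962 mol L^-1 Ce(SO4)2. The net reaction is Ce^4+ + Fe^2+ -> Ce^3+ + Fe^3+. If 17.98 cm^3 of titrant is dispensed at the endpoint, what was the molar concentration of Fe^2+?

n(Ce(SO4)2) = 0.009962 x 0.01798 = 0.0001791 mol.
From the balanced equation, 1 mol Ce(SO4)2 reacts with 1 mol Fe^2+, so n(Fe^2+) = 0.0001791 x 1/1 = 0.0001791 mol.
[Fe^2+] = 0.0001791 / 0.01372 L = 0.0131 M.

0.0131 M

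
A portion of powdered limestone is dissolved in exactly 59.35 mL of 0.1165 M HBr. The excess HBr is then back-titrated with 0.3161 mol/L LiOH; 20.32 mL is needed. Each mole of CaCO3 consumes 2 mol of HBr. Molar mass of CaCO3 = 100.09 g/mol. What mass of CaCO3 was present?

Total n(HBr) added = 0.1165 x 0.05935 = 0.006914 mol.
n(LiOH) used = 0.3161 x 0.02032 = 0.006423 mol, which equals the excess n(HBr).
So n(HBr) consumed by the sample = 0.006914 - 0.006423 = 0.0004911 mol.
n(CaCO3) = 0.0004911 / 2 = 0.0002456 mol.
mass = 0.0002456 mol x 100.09 g/mol = 0.0246 g.

0.0246 g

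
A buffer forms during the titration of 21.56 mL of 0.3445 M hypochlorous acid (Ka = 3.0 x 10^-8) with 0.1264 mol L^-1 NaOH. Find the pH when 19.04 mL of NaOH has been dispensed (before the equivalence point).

Initial n(HClO) = 0.3445 x 0.02156 = 0.007427 mol.
n(NaOH) added = 0.1264 x 0.01904 = 0.002407 mol, converting that many moles of HClO to ClO-.
Remaining n(HClO) = 0.005021 mol; n(ClO-) = 0.002407 mol.
By Henderson-Hasselbalch, pH = pKa + log([A^-]/[HA]) = 7.52 + log(0.002407/0.005021) = 7.52 + (-0.32) = 7.20.

7.20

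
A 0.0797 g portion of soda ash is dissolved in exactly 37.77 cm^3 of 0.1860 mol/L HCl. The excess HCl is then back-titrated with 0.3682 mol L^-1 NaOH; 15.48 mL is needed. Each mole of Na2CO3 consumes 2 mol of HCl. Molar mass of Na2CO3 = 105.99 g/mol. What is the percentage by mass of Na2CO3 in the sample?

88.1%

Total n(HCl) added = 0.1860 x 0.03777 = 0.007025 mol.
n(NaOH) used = 0.3682 x 0.01548 = 0.005700 mol, which equals the excess n(HCl).
So n(HCl) consumed by the sample = 0.007025 - 0.005700 = 0.001325 mol.
n(Na2CO3) = 0.001325 / 2 = 0.0006627 mol.
mass Na2CO3 = 0.0006627 x 105.99 = 0.07024 g, so %Na2CO3 = 0.07024/0.0797 x 100 = 88.1%.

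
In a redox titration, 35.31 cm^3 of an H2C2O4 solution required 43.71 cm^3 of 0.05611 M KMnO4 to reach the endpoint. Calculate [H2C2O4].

n(KMnO4) = 0.05611 x 0.04371 = 0.002453 mol.
From the balanced equation, 2 mol KMnO4 reacts with 5 mol H2C2O4, so n(H2C2O4) = 0.002453 x 5/2 = 0.006131 mol.
[H2C2O4] = 0.006131 / 0.03531 L = 0.174 M.

0.174 M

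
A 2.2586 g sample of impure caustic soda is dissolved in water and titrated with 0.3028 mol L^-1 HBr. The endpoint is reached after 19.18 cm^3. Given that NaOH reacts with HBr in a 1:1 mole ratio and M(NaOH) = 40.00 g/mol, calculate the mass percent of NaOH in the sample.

n(HBr) = 0.3028 x 0.01918 = 0.005808 mol.
n(NaOH) = 0.005808 / 1 = 0.005808 mol.
mass of NaOH = 0.005808 x 40.00 = 0.2323 g.
% purity = 0.2323 / 2.2586 x 100 = 10.3%.

10.3%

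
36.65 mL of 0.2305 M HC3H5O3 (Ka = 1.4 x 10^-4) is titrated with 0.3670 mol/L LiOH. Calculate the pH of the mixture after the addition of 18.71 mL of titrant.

Initial n(HC3H5O3) = 0.2305 x 0.03665 = 0.008448 mol.
n(LiOH) added = 0.3670 x 0.01871 = 0.006867 mol, converting that many moles of HC3H5O3 to C3H5O3-.
Remaining n(HC3H5O3) = 0.001581 mol; n(C3H5O3-) = 0.006867 mol.
By Henderson-Hasselbalch, pH = pKa + log([A^-]/[HA]) = 3.85 + log(0.006867/0.001581) = 3.85 + (+0.64) = 4.49.

4.49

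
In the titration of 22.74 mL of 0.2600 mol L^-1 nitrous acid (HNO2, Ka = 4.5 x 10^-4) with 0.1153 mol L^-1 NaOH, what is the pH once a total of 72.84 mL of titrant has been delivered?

12.42

n(acid) = 0.2600 x 0.02274 = 0.005912 mol; n(NaOH) added = 0.1153 x 0.07284 = 0.008398 mol.
Base is in excess by 0.008398 - 0.005912 = 0.002486 mol in a total volume of 0.09558 L.
[OH^-] = 0.002486/0.09558 = 0.02601 M, so pOH = 1.58 and pH = 14.00 - 1.58 = 12.42.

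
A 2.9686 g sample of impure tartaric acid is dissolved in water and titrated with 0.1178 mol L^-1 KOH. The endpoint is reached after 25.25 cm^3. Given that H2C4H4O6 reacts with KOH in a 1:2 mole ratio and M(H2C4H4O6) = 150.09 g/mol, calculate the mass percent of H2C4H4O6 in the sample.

7.52%

n(KOH) = 0.1178 x 0.02525 = 0.002974 mol.
n(H2C4H4O6) = 0.002974 / 2 = 0.001487 mol.
mass of H2C4H4O6 = 0.001487 x 150.09 = 0.2232 g.
% purity = 0.2232 / 2.9686 x 100 = 7.52%.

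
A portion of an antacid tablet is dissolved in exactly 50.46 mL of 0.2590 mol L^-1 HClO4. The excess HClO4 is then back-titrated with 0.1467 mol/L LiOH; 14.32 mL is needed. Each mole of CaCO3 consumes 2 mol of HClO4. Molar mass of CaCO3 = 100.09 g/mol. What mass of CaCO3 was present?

Total n(HClO4) added = 0.2590 x 0.05046 = 0.01307 mol.
n(LiOH) used = 0.1467 x 0.01432 = 0.002101 mol, which equals the excess n(HClO4).
So n(HClO4) consumed by the sample = 0.01307 - 0.002101 = 0.01097 mol.
n(CaCO3) = 0.01097 / 2 = 0.005484 mol.
mass = 0.005484 mol x 100.09 g/mol = 0.549 g.

0.549 g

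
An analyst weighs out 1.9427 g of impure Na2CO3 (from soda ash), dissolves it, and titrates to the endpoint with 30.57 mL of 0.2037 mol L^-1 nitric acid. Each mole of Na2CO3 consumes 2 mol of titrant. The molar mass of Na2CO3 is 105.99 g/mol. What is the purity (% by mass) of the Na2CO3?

17.0%

n(HNO3) = 0.2037 x 0.03057 = 0.006227 mol.
n(Na2CO3) = 0.006227 / 2 = 0.003114 mol.
mass of Na2CO3 = 0.003114 x 105.99 = 0.3300 g.
% purity = 0.3300 / 1.9427 x 100 = 17.0%.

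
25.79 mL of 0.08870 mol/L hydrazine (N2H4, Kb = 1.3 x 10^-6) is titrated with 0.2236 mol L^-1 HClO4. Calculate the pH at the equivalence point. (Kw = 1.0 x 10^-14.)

4.66

n(N2H4) = 0.08870 x 0.02579 = 0.002288 mol; V(HClO4) at equivalence = 0.002288/0.2236 = 0.01023 L.
At equivalence the base is fully converted to N2H5+; total volume = 0.03602 L, so [N2H5+] = 0.002288/0.03602 = 0.06351 M.
Ka(N2H5+) = Kw/Kb = 1.0e-14 / 1.3 x 10^-6 = 7.69e-9.
[H^+] = sqrt(Ka x [N2H5+]) = sqrt(7.69e-9 x 0.06351) = 2.21e-5 M.
pH = -log(2.21e-5) = 4.66.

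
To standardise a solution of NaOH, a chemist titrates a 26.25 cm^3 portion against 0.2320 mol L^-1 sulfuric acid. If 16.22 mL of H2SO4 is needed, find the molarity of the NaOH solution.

n(H2SO4) delivered = 0.2320 x 0.01622 = 0.003763 mol.
The reaction is 2 NaOH + 1 H2SO4, so n(NaOH) = 0.003763 x 2/1 = 0.007526 mol.
[NaOH] = 0.007526 mol / 0.02625 L = 0.287 M.

0.287 M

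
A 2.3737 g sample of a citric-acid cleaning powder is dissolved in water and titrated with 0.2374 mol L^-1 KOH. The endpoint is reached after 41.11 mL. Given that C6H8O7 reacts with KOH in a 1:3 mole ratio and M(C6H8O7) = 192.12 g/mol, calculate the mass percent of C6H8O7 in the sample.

26.3%

n(KOH) = 0.2374 x 0.04111 = 0.009760 mol.
n(C6H8O7) = 0.009760 / 3 = 0.003253 mol.
mass of C6H8O7 = 0.003253 x 192.12 = 0.6250 g.
% purity = 0.6250 / 2.3737 x 100 = 26.3%.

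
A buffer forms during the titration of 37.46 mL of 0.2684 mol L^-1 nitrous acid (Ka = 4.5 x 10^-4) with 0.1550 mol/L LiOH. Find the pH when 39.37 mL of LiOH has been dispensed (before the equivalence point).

3.54

Initial n(HNO2) = 0.2684 x 0.03746 = 0.01005 mol.
n(LiOH) added = 0.1550 x 0.03937 = 0.006102 mol, converting that many moles of HNO2 to NO2-.
Remaining n(HNO2) = 0.003952 mol; n(NO2-) = 0.006102 mol.
By Henderson-Hasselbalch, pH = pKa + log([A^-]/[HA]) = 3.35 + log(0.006102/0.003952) = 3.35 + (+0.19) = 3.54.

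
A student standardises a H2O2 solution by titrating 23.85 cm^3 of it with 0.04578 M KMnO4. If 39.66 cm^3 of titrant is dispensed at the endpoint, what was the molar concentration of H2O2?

0.190 M

n(KMnO4) = 0.04578 x 0.03966 = 0.001816 mol.
From the balanced equation, 2 mol KMnO4 reacts with 5 mol H2O2, so n(H2O2) = 0.001816 x 5/2 = 0.004539 mol.
[H2O2] = 0.004539 / 0.02385 L = 0.190 M.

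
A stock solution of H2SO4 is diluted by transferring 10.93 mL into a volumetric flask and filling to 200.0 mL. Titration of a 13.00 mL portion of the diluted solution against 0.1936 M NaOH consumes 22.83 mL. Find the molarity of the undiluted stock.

3.11 M

n(NaOH) = 0.1936 x 0.02283 = 0.004420 mol.
n(H2SO4) in the aliquot = 0.004420 x 1/2 = 0.002210 mol.
[diluted H2SO4] = 0.002210 / 0.01300 = 0.1700 M.
Dilution factor = 200.0/10.93 = 18.30, so [stock] = 0.1700 x 18.30 = 3.11 M.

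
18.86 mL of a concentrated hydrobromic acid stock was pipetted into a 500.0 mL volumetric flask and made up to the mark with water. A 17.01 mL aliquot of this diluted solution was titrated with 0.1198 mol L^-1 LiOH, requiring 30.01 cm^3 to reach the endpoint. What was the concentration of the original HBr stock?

n(LiOH) = 0.1198 x 0.03001 = 0.003595 mol.
n(HBr) in the aliquot = 0.003595 mol.
[diluted HBr] = 0.003595 / 0.01701 = 0.2114 M.
Dilution factor = 500.0/18.86 = 26.51, so [stock] = 0.2114 x 26.51 = 5.60 M.

5.60 M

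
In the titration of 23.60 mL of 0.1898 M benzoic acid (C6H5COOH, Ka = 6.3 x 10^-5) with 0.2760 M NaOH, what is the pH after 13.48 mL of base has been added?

4.89

Initial n(C6H5COOH) = 0.1898 x 0.02360 = 0.004479 mol.
n(NaOH) added = 0.2760 x 0.01348 = 0.003720 mol, converting that many moles of C6H5COOH to C6H5COO-.
Remaining n(C6H5COOH) = 0.0007588 mol; n(C6H5COO-) = 0.003720 mol.
By Henderson-Hasselbalch, pH = pKa + log([A^-]/[HA]) = 4.20 + log(0.003720/0.0007588) = 4.20 + (+0.69) = 4.89.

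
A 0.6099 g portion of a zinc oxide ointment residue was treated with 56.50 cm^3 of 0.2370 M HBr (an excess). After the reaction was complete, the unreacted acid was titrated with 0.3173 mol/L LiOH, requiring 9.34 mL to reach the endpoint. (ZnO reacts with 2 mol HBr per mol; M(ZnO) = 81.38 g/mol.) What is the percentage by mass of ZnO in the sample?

Total n(HBr) added = 0.2370 x 0.05650 = 0.01339 mol.
n(LiOH) used = 0.3173 x 0.009340 = 0.002964 mol, which equals the excess n(HBr).
So n(HBr) consumed by the sample = 0.01339 - 0.002964 = 0.01043 mol.
n(ZnO) = 0.01043 / 2 = 0.005213 mol.
mass ZnO = 0.005213 x 81.38 = 0.4243 g, so %ZnO = 0.4243/0.6099 x 100 = 69.6%.

69.6%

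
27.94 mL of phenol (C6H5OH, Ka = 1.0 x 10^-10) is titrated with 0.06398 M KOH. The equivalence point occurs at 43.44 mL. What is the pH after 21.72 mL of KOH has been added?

21.72 mL is exactly half the equivalence volume (43.44/2), i.e. the half-equivalence point.
There, n(HA) = n(A^-), so pH = pKa = -log(1.0 x 10^-10) = 10.00.

10.00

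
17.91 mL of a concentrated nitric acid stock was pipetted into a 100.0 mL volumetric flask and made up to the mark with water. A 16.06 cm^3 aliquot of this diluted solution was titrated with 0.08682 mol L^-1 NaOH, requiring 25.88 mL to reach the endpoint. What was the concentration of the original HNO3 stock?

n(NaOH) = 0.08682 x 0.02588 = 0.002247 mol.
n(HNO3) in the aliquot = 0.002247 mol.
[diluted HNO3] = 0.002247 / 0.01606 = 0.1399 M.
Dilution factor = 100.0/17.91 = 5.583, so [stock] = 0.1399 x 5.583 = 0.781 M.

0.781 M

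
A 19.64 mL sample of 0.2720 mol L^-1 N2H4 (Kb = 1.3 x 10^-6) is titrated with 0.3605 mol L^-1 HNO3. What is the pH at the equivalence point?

4.46

n(N2H4) = 0.2720 x 0.01964 = 0.005342 mol; V(HNO3) at equivalence = 0.005342/0.3605 = 0.01482 L.
At equivalence the base is fully converted to N2H5+; total volume = 0.03446 L, so [N2H5+] = 0.005342/0.03446 = 0.1550 M.
Ka(N2H5+) = Kw/Kb = 1.0e-14 / 1.3 x 10^-6 = 7.69e-9.
[H^+] = sqrt(Ka x [N2H5+]) = sqrt(7.69e-9 x 0.1550) = 3.45e-5 M.
pH = -log(3.45e-5) = 4.46.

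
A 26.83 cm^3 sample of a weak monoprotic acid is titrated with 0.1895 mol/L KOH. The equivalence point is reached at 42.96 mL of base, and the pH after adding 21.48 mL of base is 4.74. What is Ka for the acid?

21.48 mL is half of the equivalence volume, so this is the half-equivalence point where [HA] = [A^-].
At half-equivalence pH = pKa, so pKa = 4.74.
Ka = 10^(-4.74) = 1.8 x 10^-5.

1.8 x 10^-5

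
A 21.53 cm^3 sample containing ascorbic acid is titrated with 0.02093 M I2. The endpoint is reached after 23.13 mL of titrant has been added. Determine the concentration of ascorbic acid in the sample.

0.0225 M

n(I2) = 0.02093 x 0.02313 = 0.0004841 mol.
From the balanced equation, 1 mol I2 reacts with 1 mol ascorbic acid, so n(ascorbic acid) = 0.0004841 x 1/1 = 0.0004841 mol.
[ascorbic acid] = 0.0004841 / 0.02153 L = 0.0225 M.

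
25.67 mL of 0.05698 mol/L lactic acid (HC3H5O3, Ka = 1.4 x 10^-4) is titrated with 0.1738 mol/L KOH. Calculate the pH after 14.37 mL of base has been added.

n(acid) = 0.05698 x 0.02567 = 0.001463 mol; n(KOH) added = 0.1738 x 0.01437 = 0.002498 mol.
Base is in excess by 0.002498 - 0.001463 = 0.001035 mol in a total volume of 0.04004 L.
[OH^-] = 0.001035/0.04004 = 0.02584 M, so pOH = 1.59 and pH = 14.00 - 1.59 = 12.41.

12.41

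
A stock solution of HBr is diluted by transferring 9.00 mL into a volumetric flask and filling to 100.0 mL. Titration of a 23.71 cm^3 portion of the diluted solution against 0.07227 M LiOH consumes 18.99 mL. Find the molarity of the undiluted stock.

n(LiOH) = 0.07227 x 0.01899 = 0.001372 mol.
n(HBr) in the aliquot = 0.001372 mol.
[diluted HBr] = 0.001372 / 0.02371 = 0.05788 M.
Dilution factor = 100.0/9.000 = 11.11, so [stock] = 0.05788 x 11.11 = 0.643 M.

0.643 M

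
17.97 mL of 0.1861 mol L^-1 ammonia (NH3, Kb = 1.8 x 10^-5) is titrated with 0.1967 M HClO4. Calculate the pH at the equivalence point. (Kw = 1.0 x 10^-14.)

n(NH3) = 0.1861 x 0.01797 = 0.003344 mol; V(HClO4) at equivalence = 0.003344/0.1967 = 0.01700 L.
At equivalence the base is fully converted to NH4+; total volume = 0.03497 L, so [NH4+] = 0.003344/0.03497 = 0.09563 M.
Ka(NH4+) = Kw/Kb = 1.0e-14 / 1.8 x 10^-5 = 5.56e-10.
[H^+] = sqrt(Ka x [NH4+]) = sqrt(5.56e-10 x 0.09563) = 7.29e-6 M.
pH = -log(7.29e-6) = 5.14.

5.14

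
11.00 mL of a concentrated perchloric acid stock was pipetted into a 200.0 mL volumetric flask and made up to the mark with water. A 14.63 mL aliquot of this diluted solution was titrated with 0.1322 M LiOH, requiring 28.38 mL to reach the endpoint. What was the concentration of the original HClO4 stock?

n(LiOH) = 0.1322 x 0.02838 = 0.003752 mol.
n(HClO4) in the aliquot = 0.003752 mol.
[diluted HClO4] = 0.003752 / 0.01463 = 0.2564 M.
Dilution factor = 200.0/11.00 = 18.18, so [stock] = 0.2564 x 18.18 = 4.66 M.

4.66 M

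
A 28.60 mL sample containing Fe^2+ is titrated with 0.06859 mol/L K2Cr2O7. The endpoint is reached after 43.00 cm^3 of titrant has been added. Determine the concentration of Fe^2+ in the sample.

n(K2Cr2O7) = 0.06859 x 0.04300 = 0.002949 mol.
From the balanced equation, 1 mol K2Cr2O7 reacts with 6 mol Fe^2+, so n(Fe^2+) = 0.002949 x 6/1 = 0.01770 mol.
[Fe^2+] = 0.01770 / 0.02860 L = 0.619 M.

0.619 M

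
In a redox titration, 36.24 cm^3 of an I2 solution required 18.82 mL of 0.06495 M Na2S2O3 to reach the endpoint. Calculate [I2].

n(Na2S2O3) = 0.06495 x 0.01882 = 0.001222 mol.
From the balanced equation, 2 mol Na2S2O3 reacts with 1 mol I2, so n(I2) = 0.001222 x 1/2 = 0.0006112 mol.
[I2] = 0.0006112 / 0.03624 L = 0.0169 M.

0.0169 M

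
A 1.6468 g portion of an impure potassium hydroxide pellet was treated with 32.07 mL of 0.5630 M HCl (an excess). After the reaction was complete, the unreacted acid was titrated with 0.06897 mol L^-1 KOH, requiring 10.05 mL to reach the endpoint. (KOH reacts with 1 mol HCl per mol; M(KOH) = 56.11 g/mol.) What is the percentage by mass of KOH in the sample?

Total n(HCl) added = 0.5630 x 0.03207 = 0.01806 mol.
n(KOH) used = 0.06897 x 0.01005 = 0.0006931 mol, which equals the excess n(HCl).
So n(HCl) consumed by the sample = 0.01806 - 0.0006931 = 0.01736 mol.
n(KOH) = 0.01736 / 1 = 0.01736 mol.
mass KOH = 0.01736 x 56.11 = 0.9742 g, so %KOH = 0.9742/1.6468 x 100 = 59.2%.

59.2%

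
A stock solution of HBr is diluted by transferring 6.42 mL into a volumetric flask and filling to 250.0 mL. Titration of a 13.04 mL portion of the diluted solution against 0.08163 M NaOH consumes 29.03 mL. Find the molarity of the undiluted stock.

n(NaOH) = 0.08163 x 0.02903 = 0.002370 mol.
n(HBr) in the aliquot = 0.002370 mol.
[diluted HBr] = 0.002370 / 0.01304 = 0.1817 M.
Dilution factor = 250.0/6.420 = 38.94, so [stock] = 0.1817 x 38.94 = 7.08 M.

7.08 M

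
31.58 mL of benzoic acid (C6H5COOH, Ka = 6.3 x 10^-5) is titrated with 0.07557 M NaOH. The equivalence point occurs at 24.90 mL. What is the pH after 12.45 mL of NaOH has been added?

4.20

12.45 mL is exactly half the equivalence volume (24.90/2), i.e. the half-equivalence point.
There, n(HA) = n(A^-), so pH = pKa = -log(6.3 x 10^-5) = 4.20.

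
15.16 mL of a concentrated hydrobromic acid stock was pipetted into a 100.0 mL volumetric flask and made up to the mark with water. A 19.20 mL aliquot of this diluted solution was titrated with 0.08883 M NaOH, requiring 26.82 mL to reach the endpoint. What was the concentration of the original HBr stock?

0.818 M

n(NaOH) = 0.08883 x 0.02682 = 0.002382 mol.
n(HBr) in the aliquot = 0.002382 mol.
[diluted HBr] = 0.002382 / 0.01920 = 0.1241 M.
Dilution factor = 100.0/15.16 = 6.596, so [stock] = 0.1241 x 6.596 = 0.818 M.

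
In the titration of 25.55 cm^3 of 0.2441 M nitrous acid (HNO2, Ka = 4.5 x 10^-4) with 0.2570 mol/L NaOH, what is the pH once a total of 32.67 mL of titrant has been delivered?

n(acid) = 0.2441 x 0.02555 = 0.006237 mol; n(NaOH) added = 0.2570 x 0.03267 = 0.008396 mol.
Base is in excess by 0.008396 - 0.006237 = 0.002159 mol in a total volume of 0.05822 L.
[OH^-] = 0.002159/0.05822 = 0.03709 M, so pOH = 1.43 and pH = 14.00 - 1.43 = 12.57.

12.57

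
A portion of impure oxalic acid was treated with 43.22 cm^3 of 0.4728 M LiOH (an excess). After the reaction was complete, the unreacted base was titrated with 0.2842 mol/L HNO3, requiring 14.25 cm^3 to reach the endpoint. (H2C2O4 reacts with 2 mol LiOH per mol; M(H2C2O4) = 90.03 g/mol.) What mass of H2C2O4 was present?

Total n(LiOH) added = 0.4728 x 0.04322 = 0.02043 mol.
n(HNO3) used = 0.2842 x 0.01425 = 0.004050 mol, which equals the excess n(LiOH).
So n(LiOH) consumed by the sample = 0.02043 - 0.004050 = 0.01638 mol.
n(H2C2O4) = 0.01638 / 2 = 0.008192 mol.
mass = 0.008192 mol x 90.03 g/mol = 0.738 g.

0.738 g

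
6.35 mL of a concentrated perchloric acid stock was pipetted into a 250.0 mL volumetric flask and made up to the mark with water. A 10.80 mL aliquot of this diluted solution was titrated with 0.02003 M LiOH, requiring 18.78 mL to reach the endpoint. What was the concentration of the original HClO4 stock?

1.37 M

n(LiOH) = 0.02003 x 0.01878 = 0.0003762 mol.
n(HClO4) in the aliquot = 0.0003762 mol.
[diluted HClO4] = 0.0003762 / 0.01080 = 0.03483 M.
Dilution factor = 250.0/6.350 = 39.37, so [stock] = 0.03483 x 39.37 = 1.37 M.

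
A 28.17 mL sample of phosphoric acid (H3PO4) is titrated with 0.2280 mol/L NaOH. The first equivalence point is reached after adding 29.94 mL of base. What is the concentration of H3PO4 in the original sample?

0.242 M

n(NaOH) = 0.2280 x 0.02994 = 0.006826 mol.
At the first equivalence point, 1 mol OH^- react per mol H3PO4, so n(H3PO4) = 0.006826 / 1 = 0.006826 mol.
[H3PO4] = 0.006826 / 0.02817 L = 0.242 M.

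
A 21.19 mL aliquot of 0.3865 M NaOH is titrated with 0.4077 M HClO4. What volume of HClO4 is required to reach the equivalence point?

n(NaOH) = 0.3865 mol/L x 0.02119 L = 0.008190 mol.
At equivalence n(HClO4) = n(NaOH) = 0.008190 mol.
V(HClO4) = 0.008190 / 0.4077 = 0.02009 L = 20.1 mL.

20.1 mL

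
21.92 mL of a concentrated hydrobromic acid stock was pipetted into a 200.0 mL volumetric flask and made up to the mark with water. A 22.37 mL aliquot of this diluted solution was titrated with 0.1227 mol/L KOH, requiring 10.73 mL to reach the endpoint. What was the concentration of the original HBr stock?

n(KOH) = 0.1227 x 0.01073 = 0.001317 mol.
n(HBr) in the aliquot = 0.001317 mol.
[diluted HBr] = 0.001317 / 0.02237 = 0.05885 M.
Dilution factor = 200.0/21.92 = 9.124, so [stock] = 0.05885 x 9.124 = 0.537 M.

0.537 M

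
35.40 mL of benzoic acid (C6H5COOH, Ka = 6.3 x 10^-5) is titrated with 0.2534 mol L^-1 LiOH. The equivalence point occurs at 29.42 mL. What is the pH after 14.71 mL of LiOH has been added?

4.20

14.71 mL is exactly half the equivalence volume (29.42/2), i.e. the half-equivalence point.
There, n(HA) = n(A^-), so pH = pKa = -log(6.3 x 10^-5) = 4.20.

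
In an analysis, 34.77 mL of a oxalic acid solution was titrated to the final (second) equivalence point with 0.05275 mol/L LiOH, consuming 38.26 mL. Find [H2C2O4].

0.0290 M

n(LiOH) = 0.05275 x 0.03826 = 0.002018 mol.
At the final (second) equivalence point, 2 mol OH^- react per mol H2C2O4, so n(H2C2O4) = 0.002018 / 2 = 0.001009 mol.
[H2C2O4] = 0.001009 / 0.03477 L = 0.0290 M.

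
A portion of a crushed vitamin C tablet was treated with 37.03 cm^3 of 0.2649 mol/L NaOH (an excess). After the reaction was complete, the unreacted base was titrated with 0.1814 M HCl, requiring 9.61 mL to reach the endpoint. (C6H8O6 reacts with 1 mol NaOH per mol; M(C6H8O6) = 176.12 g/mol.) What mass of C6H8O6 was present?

1.42 g

Total n(NaOH) added = 0.2649 x 0.03703 = 0.009809 mol.
n(HCl) used = 0.1814 x 0.009610 = 0.001743 mol, which equals the excess n(NaOH).
So n(NaOH) consumed by the sample = 0.009809 - 0.001743 = 0.008066 mol.
n(C6H8O6) = 0.008066 / 1 = 0.008066 mol.
mass = 0.008066 mol x 176.12 g/mol = 1.42 g.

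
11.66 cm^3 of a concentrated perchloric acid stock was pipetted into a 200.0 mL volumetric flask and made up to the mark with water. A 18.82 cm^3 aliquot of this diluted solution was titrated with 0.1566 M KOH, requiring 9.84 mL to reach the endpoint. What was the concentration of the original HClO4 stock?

n(KOH) = 0.1566 x 0.009840 = 0.001541 mol.
n(HClO4) in the aliquot = 0.001541 mol.
[diluted HClO4] = 0.001541 / 0.01882 = 0.08188 M.
Dilution factor = 200.0/11.66 = 17.15, so [stock] = 0.08188 x 17.15 = 1.40 M.

1.40 M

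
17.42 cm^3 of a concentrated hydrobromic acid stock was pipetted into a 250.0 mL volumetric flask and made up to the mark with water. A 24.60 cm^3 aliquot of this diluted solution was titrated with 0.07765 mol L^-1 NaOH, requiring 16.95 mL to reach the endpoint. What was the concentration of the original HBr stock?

0.768 M

n(NaOH) = 0.07765 x 0.01695 = 0.001316 mol.
n(HBr) in the aliquot = 0.001316 mol.
[diluted HBr] = 0.001316 / 0.02460 = 0.05350 M.
Dilution factor = 250.0/17.42 = 14.35, so [stock] = 0.05350 x 14.35 = 0.768 M.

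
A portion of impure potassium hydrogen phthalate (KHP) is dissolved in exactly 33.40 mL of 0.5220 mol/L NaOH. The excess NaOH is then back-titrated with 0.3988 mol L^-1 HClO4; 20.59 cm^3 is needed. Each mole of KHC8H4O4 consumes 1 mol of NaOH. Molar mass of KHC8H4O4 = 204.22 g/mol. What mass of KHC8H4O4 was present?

1.88 g

Total n(NaOH) added = 0.5220 x 0.03340 = 0.01743 mol.
n(HClO4) used = 0.3988 x 0.02059 = 0.008211 mol, which equals the excess n(NaOH).
So n(NaOH) consumed by the sample = 0.01743 - 0.008211 = 0.009224 mol.
n(KHC8H4O4) = 0.009224 / 1 = 0.009224 mol.
mass = 0.009224 mol x 204.22 g/mol = 1.88 g.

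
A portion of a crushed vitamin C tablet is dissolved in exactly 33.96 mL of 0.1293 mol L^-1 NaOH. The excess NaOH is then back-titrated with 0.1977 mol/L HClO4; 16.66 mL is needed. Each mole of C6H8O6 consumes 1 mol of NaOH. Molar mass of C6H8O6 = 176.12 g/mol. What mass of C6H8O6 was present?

0.193 g

Total n(NaOH) added = 0.1293 x 0.03396 = 0.004391 mol.
n(HClO4) used = 0.1977 x 0.01666 = 0.003294 mol, which equals the excess n(NaOH).
So n(NaOH) consumed by the sample = 0.004391 - 0.003294 = 0.001097 mol.
n(C6H8O6) = 0.001097 / 1 = 0.001097 mol.
mass = 0.001097 mol x 176.12 g/mol = 0.193 g.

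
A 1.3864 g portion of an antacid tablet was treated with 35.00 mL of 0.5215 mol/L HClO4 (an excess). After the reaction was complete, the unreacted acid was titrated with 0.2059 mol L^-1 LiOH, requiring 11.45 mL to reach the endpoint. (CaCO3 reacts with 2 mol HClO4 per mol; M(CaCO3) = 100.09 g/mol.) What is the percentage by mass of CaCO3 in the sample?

57.4%

Total n(HClO4) added = 0.5215 x 0.03500 = 0.01825 mol.
n(LiOH) used = 0.2059 x 0.01145 = 0.002358 mol, which equals the excess n(HClO4).
So n(HClO4) consumed by the sample = 0.01825 - 0.002358 = 0.01589 mol.
n(CaCO3) = 0.01589 / 2 = 0.007947 mol.
mass CaCO3 = 0.007947 x 100.09 = 0.7955 g, so %CaCO3 = 0.7955/1.3864 x 100 = 57.4%.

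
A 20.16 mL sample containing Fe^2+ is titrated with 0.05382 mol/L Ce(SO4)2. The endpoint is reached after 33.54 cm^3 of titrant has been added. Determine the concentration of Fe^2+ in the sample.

n(Ce(SO4)2) = 0.05382 x 0.03354 = 0.001805 mol.
From the balanced equation, 1 mol Ce(SO4)2 reacts with 1 mol Fe^2+, so n(Fe^2+) = 0.001805 x 1/1 = 0.001805 mol.
[Fe^2+] = 0.001805 / 0.02016 L = 0.0895 M.

0.0895 M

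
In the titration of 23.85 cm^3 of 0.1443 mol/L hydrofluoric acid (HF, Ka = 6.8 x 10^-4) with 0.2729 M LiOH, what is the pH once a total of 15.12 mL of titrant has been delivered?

12.24

n(acid) = 0.1443 x 0.02385 = 0.003442 mol; n(LiOH) added = 0.2729 x 0.01512 = 0.004126 mol.
Base is in excess by 0.004126 - 0.003442 = 0.0006847 mol in a total volume of 0.03897 L.
[OH^-] = 0.0006847/0.03897 = 0.01757 M, so pOH = 1.76 and pH = 14.00 - 1.76 = 12.24.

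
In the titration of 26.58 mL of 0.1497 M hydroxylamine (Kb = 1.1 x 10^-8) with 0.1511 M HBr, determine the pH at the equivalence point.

3.58

n(NH2OH) = 0.1497 x 0.02658 = 0.003979 mol; V(HBr) at equivalence = 0.003979/0.1511 = 0.02633 L.
At equivalence the base is fully converted to NH3OH+; total volume = 0.05291 L, so [NH3OH+] = 0.003979/0.05291 = 0.07520 M.
Ka(NH3OH+) = Kw/Kb = 1.0e-14 / 1.1 x 10^-8 = 9.09e-7.
[H^+] = sqrt(Ka x [NH3OH+]) = sqrt(9.09e-7 x 0.07520) = 0.000261 M.
pH = -log(0.000261) = 3.58.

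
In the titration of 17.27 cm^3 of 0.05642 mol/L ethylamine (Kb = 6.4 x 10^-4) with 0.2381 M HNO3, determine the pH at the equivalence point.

n(C2H5NH2) = 0.05642 x 0.01727 = 0.0009744 mol; V(HNO3) at equivalence = 0.0009744/0.2381 = 0.004092 L.
At equivalence the base is fully converted to C2H5NH3+; total volume = 0.02136 L, so [C2H5NH3+] = 0.0009744/0.02136 = 0.04561 M.
Ka(C2H5NH3+) = Kw/Kb = 1.0e-14 / 6.4 x 10^-4 = 1.56e-11.
[H^+] = sqrt(Ka x [C2H5NH3+]) = sqrt(1.56e-11 x 0.04561) = 8.44e-7 M.
pH = -log(8.44e-7) = 6.07.

6.07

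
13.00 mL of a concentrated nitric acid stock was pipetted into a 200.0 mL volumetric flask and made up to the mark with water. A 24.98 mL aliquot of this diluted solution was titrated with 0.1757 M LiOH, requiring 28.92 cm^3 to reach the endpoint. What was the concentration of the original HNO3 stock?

n(LiOH) = 0.1757 x 0.02892 = 0.005081 mol.
n(HNO3) in the aliquot = 0.005081 mol.
[diluted HNO3] = 0.005081 / 0.02498 = 0.2034 M.
Dilution factor = 200.0/13.00 = 15.38, so [stock] = 0.2034 x 15.38 = 3.13 M.

3.13 M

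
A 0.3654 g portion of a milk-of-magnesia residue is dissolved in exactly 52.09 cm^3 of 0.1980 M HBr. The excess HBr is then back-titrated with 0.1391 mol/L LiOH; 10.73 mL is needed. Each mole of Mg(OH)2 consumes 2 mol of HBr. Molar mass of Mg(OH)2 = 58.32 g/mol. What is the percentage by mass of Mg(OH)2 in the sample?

70.4%

Total n(HBr) added = 0.1980 x 0.05209 = 0.01031 mol.
n(LiOH) used = 0.1391 x 0.01073 = 0.001493 mol, which equals the excess n(HBr).
So n(HBr) consumed by the sample = 0.01031 - 0.001493 = 0.008821 mol.
n(Mg(OH)2) = 0.008821 / 2 = 0.004411 mol.
mass Mg(OH)2 = 0.004411 x 58.32 = 0.2572 g, so %Mg(OH)2 = 0.2572/0.3654 x 100 = 70.4%.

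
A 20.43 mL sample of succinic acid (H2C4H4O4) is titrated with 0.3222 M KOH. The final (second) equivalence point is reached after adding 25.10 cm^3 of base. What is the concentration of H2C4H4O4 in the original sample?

0.198 M

n(KOH) = 0.3222 x 0.02510 = 0.008087 mol.
At the final (second) equivalence point, 2 mol OH^- react per mol H2C4H4O4, so n(H2C4H4O4) = 0.008087 / 2 = 0.004044 mol.
[H2C4H4O4] = 0.004044 / 0.02043 L = 0.198 M.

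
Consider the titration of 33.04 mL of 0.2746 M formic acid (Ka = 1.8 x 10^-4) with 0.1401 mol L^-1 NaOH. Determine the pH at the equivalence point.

n(HCOOH) = 0.2746 x 0.03304 = 0.009073 mol; V(NaOH) at equivalence = 0.009073/0.1401 = 0.06476 L.
At equivalence all the acid is converted to HCOO-; total volume = 0.03304 + 0.06476 = 0.09780 L, so [HCOO-] = 0.009073/0.09780 = 0.09277 M.
Kb = Kw/Ka = 1.0e-14 / 1.8 x 10^-4 = 5.56e-11.
[OH^-] = sqrt(Kb x [HCOO-]) = sqrt(5.56e-11 x 0.09277) = 2.27e-6 M.
pOH = 5.64, so pH = 14.00 - 5.64 = 8.36.

8.36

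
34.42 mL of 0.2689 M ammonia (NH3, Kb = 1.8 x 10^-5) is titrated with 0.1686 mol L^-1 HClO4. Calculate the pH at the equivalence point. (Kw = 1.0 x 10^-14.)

n(NH3) = 0.2689 x 0.03442 = 0.009256 mol; V(HClO4) at equivalence = 0.009256/0.1686 = 0.05490 L.
At equivalence the base is fully converted to NH4+; total volume = 0.08932 L, so [NH4+] = 0.009256/0.08932 = 0.1036 M.
Ka(NH4+) = Kw/Kb = 1.0e-14 / 1.8 x 10^-5 = 5.56e-10.
[H^+] = sqrt(Ka x [NH4+]) = sqrt(5.56e-10 x 0.1036) = 7.59e-6 M.
pH = -log(7.59e-6) = 5.12.

5.12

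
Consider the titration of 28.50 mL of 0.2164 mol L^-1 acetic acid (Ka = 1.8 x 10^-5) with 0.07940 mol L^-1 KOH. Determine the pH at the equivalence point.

n(CH3COOH) = 0.2164 x 0.02850 = 0.006167 mol; V(KOH) at equivalence = 0.006167/0.07940 = 0.07768 L.
At equivalence all the acid is converted to CH3COO-; total volume = 0.02850 + 0.07768 = 0.1062 L, so [CH3COO-] = 0.006167/0.1062 = 0.05809 M.
Kb = Kw/Ka = 1.0e-14 / 1.8 x 10^-5 = 5.56e-10.
[OH^-] = sqrt(Kb x [CH3COO-]) = sqrt(5.56e-10 x 0.05809) = 5.68e-6 M.
pOH = 5.25, so pH = 14.00 - 5.25 = 8.75.

8.75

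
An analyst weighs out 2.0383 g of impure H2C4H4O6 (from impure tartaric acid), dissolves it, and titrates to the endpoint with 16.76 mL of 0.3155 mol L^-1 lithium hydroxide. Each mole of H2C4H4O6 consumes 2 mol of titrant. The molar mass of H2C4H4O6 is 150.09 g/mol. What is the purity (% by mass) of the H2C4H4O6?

19.5%

n(LiOH) = 0.3155 x 0.01676 = 0.005288 mol.
n(H2C4H4O6) = 0.005288 / 2 = 0.002644 mol.
mass of H2C4H4O6 = 0.002644 x 150.09 = 0.3968 g.
% purity = 0.3968 / 2.0383 x 100 = 19.5%.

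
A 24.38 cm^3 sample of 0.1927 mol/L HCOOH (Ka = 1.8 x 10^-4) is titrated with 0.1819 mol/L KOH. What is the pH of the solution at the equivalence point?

n(HCOOH) = 0.1927 x 0.02438 = 0.004698 mol; V(KOH) at equivalence = 0.004698/0.1819 = 0.02583 L.
At equivalence all the acid is converted to HCOO-; total volume = 0.02438 + 0.02583 = 0.05021 L, so [HCOO-] = 0.004698/0.05021 = 0.09357 M.
Kb = Kw/Ka = 1.0e-14 / 1.8 x 10^-4 = 5.56e-11.
[OH^-] = sqrt(Kb x [HCOO-]) = sqrt(5.56e-11 x 0.09357) = 2.28e-6 M.
pOH = 5.64, so pH = 14.00 - 5.64 = 8.36.

8.36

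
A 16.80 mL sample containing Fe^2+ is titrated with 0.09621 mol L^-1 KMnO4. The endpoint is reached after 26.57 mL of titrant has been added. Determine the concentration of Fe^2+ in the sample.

0.761 M

n(KMnO4) = 0.09621 x 0.02657 = 0.002556 mol.
From the balanced equation, 1 mol KMnO4 reacts with 5 mol Fe^2+, so n(Fe^2+) = 0.002556 x 5/1 = 0.01278 mol.
[Fe^2+] = 0.01278 / 0.01680 L = 0.761 M.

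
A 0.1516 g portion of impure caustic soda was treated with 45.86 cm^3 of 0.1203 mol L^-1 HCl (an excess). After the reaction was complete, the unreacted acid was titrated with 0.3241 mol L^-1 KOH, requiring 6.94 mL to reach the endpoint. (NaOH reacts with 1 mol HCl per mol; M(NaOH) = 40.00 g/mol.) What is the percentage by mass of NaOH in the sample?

Total n(HCl) added = 0.1203 x 0.04586 = 0.005517 mol.
n(KOH) used = 0.3241 x 0.006940 = 0.002249 mol, which equals the excess n(HCl).
So n(HCl) consumed by the sample = 0.005517 - 0.002249 = 0.003268 mol.
n(NaOH) = 0.003268 / 1 = 0.003268 mol.
mass NaOH = 0.003268 x 40.00 = 0.1307 g, so %NaOH = 0.1307/0.1516 x 100 = 86.2%.

86.2%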